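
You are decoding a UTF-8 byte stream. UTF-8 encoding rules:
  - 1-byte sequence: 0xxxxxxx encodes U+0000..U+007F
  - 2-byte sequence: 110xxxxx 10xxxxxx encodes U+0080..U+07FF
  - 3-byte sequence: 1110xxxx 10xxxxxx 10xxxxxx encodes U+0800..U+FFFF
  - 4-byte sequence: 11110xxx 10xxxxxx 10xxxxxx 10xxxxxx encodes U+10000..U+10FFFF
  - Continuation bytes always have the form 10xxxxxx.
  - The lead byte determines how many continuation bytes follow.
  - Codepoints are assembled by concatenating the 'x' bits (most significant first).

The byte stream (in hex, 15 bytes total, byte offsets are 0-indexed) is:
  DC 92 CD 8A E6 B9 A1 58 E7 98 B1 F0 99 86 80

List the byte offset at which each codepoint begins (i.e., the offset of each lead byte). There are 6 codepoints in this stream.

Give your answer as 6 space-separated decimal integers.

Answer: 0 2 4 7 8 11

Derivation:
Byte[0]=DC: 2-byte lead, need 1 cont bytes. acc=0x1C
Byte[1]=92: continuation. acc=(acc<<6)|0x12=0x712
Completed: cp=U+0712 (starts at byte 0)
Byte[2]=CD: 2-byte lead, need 1 cont bytes. acc=0xD
Byte[3]=8A: continuation. acc=(acc<<6)|0x0A=0x34A
Completed: cp=U+034A (starts at byte 2)
Byte[4]=E6: 3-byte lead, need 2 cont bytes. acc=0x6
Byte[5]=B9: continuation. acc=(acc<<6)|0x39=0x1B9
Byte[6]=A1: continuation. acc=(acc<<6)|0x21=0x6E61
Completed: cp=U+6E61 (starts at byte 4)
Byte[7]=58: 1-byte ASCII. cp=U+0058
Byte[8]=E7: 3-byte lead, need 2 cont bytes. acc=0x7
Byte[9]=98: continuation. acc=(acc<<6)|0x18=0x1D8
Byte[10]=B1: continuation. acc=(acc<<6)|0x31=0x7631
Completed: cp=U+7631 (starts at byte 8)
Byte[11]=F0: 4-byte lead, need 3 cont bytes. acc=0x0
Byte[12]=99: continuation. acc=(acc<<6)|0x19=0x19
Byte[13]=86: continuation. acc=(acc<<6)|0x06=0x646
Byte[14]=80: continuation. acc=(acc<<6)|0x00=0x19180
Completed: cp=U+19180 (starts at byte 11)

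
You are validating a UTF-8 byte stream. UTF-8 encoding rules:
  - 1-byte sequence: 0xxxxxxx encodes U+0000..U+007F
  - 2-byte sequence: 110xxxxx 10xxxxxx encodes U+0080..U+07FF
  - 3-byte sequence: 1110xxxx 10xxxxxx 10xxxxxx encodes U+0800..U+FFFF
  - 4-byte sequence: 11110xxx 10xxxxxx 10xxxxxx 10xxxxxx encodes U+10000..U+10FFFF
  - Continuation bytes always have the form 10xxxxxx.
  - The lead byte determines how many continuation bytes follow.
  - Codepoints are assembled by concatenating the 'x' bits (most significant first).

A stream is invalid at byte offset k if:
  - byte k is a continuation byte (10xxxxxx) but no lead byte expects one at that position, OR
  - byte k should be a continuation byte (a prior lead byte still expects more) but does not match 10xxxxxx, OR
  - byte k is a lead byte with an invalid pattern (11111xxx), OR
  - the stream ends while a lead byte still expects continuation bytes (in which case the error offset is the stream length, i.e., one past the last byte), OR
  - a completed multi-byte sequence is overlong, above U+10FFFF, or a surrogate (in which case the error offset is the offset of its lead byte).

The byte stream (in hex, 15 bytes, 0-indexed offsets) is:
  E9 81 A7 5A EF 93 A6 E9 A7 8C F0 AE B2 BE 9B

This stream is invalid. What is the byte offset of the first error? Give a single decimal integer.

Byte[0]=E9: 3-byte lead, need 2 cont bytes. acc=0x9
Byte[1]=81: continuation. acc=(acc<<6)|0x01=0x241
Byte[2]=A7: continuation. acc=(acc<<6)|0x27=0x9067
Completed: cp=U+9067 (starts at byte 0)
Byte[3]=5A: 1-byte ASCII. cp=U+005A
Byte[4]=EF: 3-byte lead, need 2 cont bytes. acc=0xF
Byte[5]=93: continuation. acc=(acc<<6)|0x13=0x3D3
Byte[6]=A6: continuation. acc=(acc<<6)|0x26=0xF4E6
Completed: cp=U+F4E6 (starts at byte 4)
Byte[7]=E9: 3-byte lead, need 2 cont bytes. acc=0x9
Byte[8]=A7: continuation. acc=(acc<<6)|0x27=0x267
Byte[9]=8C: continuation. acc=(acc<<6)|0x0C=0x99CC
Completed: cp=U+99CC (starts at byte 7)
Byte[10]=F0: 4-byte lead, need 3 cont bytes. acc=0x0
Byte[11]=AE: continuation. acc=(acc<<6)|0x2E=0x2E
Byte[12]=B2: continuation. acc=(acc<<6)|0x32=0xBB2
Byte[13]=BE: continuation. acc=(acc<<6)|0x3E=0x2ECBE
Completed: cp=U+2ECBE (starts at byte 10)
Byte[14]=9B: INVALID lead byte (not 0xxx/110x/1110/11110)

Answer: 14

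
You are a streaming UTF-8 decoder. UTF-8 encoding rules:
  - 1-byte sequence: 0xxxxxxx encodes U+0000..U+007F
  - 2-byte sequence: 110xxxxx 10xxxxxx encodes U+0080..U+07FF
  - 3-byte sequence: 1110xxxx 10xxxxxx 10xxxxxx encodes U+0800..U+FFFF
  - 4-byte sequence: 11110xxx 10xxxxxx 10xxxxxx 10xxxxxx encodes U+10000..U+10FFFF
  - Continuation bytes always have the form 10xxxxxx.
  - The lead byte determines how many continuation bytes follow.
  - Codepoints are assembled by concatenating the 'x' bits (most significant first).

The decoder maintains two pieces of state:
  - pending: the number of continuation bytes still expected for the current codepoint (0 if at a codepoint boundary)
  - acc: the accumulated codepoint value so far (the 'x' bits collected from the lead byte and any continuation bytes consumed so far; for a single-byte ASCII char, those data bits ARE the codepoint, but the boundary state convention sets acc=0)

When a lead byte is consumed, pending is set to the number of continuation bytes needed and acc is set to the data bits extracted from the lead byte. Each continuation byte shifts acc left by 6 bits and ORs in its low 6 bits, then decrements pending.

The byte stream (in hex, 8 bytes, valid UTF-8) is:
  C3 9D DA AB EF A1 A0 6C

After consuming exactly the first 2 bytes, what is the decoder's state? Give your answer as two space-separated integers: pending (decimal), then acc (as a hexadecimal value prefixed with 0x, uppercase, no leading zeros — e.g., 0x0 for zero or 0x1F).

Answer: 0 0xDD

Derivation:
Byte[0]=C3: 2-byte lead. pending=1, acc=0x3
Byte[1]=9D: continuation. acc=(acc<<6)|0x1D=0xDD, pending=0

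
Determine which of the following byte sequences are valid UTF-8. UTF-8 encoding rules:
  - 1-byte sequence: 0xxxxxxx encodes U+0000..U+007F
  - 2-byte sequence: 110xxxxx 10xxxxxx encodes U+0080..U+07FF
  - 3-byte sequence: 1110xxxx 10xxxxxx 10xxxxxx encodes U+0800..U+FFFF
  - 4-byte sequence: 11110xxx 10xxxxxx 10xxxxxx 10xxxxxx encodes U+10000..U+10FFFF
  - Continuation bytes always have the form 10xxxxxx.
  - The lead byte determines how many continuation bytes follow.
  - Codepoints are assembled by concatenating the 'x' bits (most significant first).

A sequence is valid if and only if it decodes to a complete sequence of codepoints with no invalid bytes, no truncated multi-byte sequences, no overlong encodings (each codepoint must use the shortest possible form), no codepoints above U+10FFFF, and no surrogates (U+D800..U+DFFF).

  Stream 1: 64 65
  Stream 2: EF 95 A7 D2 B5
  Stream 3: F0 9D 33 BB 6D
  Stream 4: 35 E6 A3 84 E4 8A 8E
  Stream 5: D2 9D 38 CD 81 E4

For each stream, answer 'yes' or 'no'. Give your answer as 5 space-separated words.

Stream 1: decodes cleanly. VALID
Stream 2: decodes cleanly. VALID
Stream 3: error at byte offset 2. INVALID
Stream 4: decodes cleanly. VALID
Stream 5: error at byte offset 6. INVALID

Answer: yes yes no yes no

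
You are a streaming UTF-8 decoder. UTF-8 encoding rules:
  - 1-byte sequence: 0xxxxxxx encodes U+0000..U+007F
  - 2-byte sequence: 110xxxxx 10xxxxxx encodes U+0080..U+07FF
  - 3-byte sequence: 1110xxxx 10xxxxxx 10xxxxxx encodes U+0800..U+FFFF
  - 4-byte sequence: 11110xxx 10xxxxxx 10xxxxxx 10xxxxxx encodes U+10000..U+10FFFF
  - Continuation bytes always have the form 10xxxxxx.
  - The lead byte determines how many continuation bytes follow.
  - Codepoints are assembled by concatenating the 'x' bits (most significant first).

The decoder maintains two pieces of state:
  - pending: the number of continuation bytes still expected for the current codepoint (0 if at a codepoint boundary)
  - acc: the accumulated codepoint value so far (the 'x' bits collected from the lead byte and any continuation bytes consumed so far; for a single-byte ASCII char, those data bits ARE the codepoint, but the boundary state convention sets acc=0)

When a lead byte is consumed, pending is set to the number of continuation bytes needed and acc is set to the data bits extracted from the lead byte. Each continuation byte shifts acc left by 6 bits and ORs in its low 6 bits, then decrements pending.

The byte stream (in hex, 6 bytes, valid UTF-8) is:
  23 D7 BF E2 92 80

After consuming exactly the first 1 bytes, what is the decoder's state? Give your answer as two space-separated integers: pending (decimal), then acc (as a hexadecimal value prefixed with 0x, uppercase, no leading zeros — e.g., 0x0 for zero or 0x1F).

Answer: 0 0x0

Derivation:
Byte[0]=23: 1-byte. pending=0, acc=0x0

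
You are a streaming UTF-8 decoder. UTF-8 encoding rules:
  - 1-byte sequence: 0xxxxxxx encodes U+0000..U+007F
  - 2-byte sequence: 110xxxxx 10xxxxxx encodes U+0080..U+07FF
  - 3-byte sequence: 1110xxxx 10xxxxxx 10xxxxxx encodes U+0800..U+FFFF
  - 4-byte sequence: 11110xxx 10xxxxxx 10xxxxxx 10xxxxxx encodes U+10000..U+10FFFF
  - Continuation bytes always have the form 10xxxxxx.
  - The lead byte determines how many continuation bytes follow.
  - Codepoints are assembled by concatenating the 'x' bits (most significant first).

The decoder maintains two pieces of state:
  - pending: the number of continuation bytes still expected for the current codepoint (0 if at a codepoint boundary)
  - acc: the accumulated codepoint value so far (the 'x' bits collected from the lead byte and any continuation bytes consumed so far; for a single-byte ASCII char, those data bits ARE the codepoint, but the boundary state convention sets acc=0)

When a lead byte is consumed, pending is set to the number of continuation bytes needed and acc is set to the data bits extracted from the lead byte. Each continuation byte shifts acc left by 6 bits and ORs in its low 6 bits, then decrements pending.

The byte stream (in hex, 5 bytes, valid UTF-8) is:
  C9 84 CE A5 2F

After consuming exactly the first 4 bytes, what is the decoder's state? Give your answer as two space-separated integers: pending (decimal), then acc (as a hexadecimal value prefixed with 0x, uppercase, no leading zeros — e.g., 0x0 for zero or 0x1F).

Byte[0]=C9: 2-byte lead. pending=1, acc=0x9
Byte[1]=84: continuation. acc=(acc<<6)|0x04=0x244, pending=0
Byte[2]=CE: 2-byte lead. pending=1, acc=0xE
Byte[3]=A5: continuation. acc=(acc<<6)|0x25=0x3A5, pending=0

Answer: 0 0x3A5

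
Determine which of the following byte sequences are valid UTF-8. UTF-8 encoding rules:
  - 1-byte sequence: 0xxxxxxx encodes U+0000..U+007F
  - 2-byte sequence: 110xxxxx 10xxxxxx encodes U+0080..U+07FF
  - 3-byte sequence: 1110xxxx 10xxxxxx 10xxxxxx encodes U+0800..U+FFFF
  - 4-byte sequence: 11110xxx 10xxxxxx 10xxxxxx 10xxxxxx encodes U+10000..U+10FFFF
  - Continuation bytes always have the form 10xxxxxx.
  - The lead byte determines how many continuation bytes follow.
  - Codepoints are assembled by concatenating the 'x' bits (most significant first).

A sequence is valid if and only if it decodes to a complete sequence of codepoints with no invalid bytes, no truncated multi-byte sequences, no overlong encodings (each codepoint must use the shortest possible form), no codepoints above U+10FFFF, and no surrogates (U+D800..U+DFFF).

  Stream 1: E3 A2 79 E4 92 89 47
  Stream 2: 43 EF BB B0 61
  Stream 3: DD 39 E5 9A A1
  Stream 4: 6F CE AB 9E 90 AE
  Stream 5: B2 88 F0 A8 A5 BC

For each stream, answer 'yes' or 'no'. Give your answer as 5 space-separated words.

Answer: no yes no no no

Derivation:
Stream 1: error at byte offset 2. INVALID
Stream 2: decodes cleanly. VALID
Stream 3: error at byte offset 1. INVALID
Stream 4: error at byte offset 3. INVALID
Stream 5: error at byte offset 0. INVALID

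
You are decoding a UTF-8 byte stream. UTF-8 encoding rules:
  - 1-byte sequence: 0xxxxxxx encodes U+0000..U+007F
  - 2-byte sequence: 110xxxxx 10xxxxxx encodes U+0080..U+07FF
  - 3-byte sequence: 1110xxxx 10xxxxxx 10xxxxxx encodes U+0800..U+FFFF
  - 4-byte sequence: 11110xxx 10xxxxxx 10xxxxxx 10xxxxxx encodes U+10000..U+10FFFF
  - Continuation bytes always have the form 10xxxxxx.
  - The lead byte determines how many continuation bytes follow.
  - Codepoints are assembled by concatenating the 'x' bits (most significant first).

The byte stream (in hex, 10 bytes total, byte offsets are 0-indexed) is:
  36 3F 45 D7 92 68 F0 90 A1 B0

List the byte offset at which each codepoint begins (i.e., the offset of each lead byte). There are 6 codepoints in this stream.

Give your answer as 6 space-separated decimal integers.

Answer: 0 1 2 3 5 6

Derivation:
Byte[0]=36: 1-byte ASCII. cp=U+0036
Byte[1]=3F: 1-byte ASCII. cp=U+003F
Byte[2]=45: 1-byte ASCII. cp=U+0045
Byte[3]=D7: 2-byte lead, need 1 cont bytes. acc=0x17
Byte[4]=92: continuation. acc=(acc<<6)|0x12=0x5D2
Completed: cp=U+05D2 (starts at byte 3)
Byte[5]=68: 1-byte ASCII. cp=U+0068
Byte[6]=F0: 4-byte lead, need 3 cont bytes. acc=0x0
Byte[7]=90: continuation. acc=(acc<<6)|0x10=0x10
Byte[8]=A1: continuation. acc=(acc<<6)|0x21=0x421
Byte[9]=B0: continuation. acc=(acc<<6)|0x30=0x10870
Completed: cp=U+10870 (starts at byte 6)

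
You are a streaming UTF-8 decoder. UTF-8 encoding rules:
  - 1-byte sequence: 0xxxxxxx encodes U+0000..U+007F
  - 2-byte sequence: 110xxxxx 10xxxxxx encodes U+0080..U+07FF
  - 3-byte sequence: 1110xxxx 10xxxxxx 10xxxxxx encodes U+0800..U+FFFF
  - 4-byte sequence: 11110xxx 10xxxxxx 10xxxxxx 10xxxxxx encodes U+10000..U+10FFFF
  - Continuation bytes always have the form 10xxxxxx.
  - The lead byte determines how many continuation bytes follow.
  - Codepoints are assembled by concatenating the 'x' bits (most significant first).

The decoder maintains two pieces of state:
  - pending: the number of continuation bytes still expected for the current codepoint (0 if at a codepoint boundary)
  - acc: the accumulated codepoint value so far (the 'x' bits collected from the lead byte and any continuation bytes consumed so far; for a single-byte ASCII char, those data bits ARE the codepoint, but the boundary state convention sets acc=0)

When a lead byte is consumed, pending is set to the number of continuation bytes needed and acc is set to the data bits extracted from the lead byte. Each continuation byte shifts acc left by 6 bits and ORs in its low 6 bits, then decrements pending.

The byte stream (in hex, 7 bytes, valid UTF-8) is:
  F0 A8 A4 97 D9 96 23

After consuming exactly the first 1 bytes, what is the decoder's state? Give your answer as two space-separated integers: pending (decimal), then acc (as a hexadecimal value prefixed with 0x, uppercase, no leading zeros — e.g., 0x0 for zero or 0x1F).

Answer: 3 0x0

Derivation:
Byte[0]=F0: 4-byte lead. pending=3, acc=0x0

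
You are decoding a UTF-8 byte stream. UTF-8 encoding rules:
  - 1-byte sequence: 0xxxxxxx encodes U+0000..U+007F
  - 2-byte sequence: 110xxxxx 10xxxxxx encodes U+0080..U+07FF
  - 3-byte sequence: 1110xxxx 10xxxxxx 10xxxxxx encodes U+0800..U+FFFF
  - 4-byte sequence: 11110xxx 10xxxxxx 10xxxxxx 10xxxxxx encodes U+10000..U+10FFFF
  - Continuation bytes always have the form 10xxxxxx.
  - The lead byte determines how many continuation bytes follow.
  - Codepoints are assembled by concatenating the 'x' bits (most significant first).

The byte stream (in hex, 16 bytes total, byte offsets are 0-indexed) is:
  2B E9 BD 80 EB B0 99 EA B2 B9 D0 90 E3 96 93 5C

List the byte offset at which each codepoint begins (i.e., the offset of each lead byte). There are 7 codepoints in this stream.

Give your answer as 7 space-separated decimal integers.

Byte[0]=2B: 1-byte ASCII. cp=U+002B
Byte[1]=E9: 3-byte lead, need 2 cont bytes. acc=0x9
Byte[2]=BD: continuation. acc=(acc<<6)|0x3D=0x27D
Byte[3]=80: continuation. acc=(acc<<6)|0x00=0x9F40
Completed: cp=U+9F40 (starts at byte 1)
Byte[4]=EB: 3-byte lead, need 2 cont bytes. acc=0xB
Byte[5]=B0: continuation. acc=(acc<<6)|0x30=0x2F0
Byte[6]=99: continuation. acc=(acc<<6)|0x19=0xBC19
Completed: cp=U+BC19 (starts at byte 4)
Byte[7]=EA: 3-byte lead, need 2 cont bytes. acc=0xA
Byte[8]=B2: continuation. acc=(acc<<6)|0x32=0x2B2
Byte[9]=B9: continuation. acc=(acc<<6)|0x39=0xACB9
Completed: cp=U+ACB9 (starts at byte 7)
Byte[10]=D0: 2-byte lead, need 1 cont bytes. acc=0x10
Byte[11]=90: continuation. acc=(acc<<6)|0x10=0x410
Completed: cp=U+0410 (starts at byte 10)
Byte[12]=E3: 3-byte lead, need 2 cont bytes. acc=0x3
Byte[13]=96: continuation. acc=(acc<<6)|0x16=0xD6
Byte[14]=93: continuation. acc=(acc<<6)|0x13=0x3593
Completed: cp=U+3593 (starts at byte 12)
Byte[15]=5C: 1-byte ASCII. cp=U+005C

Answer: 0 1 4 7 10 12 15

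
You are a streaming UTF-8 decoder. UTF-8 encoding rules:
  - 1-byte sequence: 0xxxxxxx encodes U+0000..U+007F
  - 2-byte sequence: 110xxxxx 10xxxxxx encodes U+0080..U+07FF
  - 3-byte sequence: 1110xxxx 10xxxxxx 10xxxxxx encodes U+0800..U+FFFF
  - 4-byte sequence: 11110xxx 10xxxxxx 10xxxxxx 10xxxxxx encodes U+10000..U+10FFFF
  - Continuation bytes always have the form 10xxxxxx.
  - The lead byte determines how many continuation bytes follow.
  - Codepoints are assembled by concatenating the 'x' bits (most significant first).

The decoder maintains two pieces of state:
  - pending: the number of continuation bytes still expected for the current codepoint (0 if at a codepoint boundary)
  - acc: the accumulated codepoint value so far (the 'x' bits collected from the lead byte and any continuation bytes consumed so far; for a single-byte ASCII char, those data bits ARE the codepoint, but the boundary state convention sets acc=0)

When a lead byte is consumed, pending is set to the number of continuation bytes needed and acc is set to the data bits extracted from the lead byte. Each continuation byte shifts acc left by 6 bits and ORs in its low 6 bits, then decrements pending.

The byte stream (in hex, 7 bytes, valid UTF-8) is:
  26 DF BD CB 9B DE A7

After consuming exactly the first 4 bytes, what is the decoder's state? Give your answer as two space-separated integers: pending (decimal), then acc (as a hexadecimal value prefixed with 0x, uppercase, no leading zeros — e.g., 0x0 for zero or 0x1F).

Answer: 1 0xB

Derivation:
Byte[0]=26: 1-byte. pending=0, acc=0x0
Byte[1]=DF: 2-byte lead. pending=1, acc=0x1F
Byte[2]=BD: continuation. acc=(acc<<6)|0x3D=0x7FD, pending=0
Byte[3]=CB: 2-byte lead. pending=1, acc=0xB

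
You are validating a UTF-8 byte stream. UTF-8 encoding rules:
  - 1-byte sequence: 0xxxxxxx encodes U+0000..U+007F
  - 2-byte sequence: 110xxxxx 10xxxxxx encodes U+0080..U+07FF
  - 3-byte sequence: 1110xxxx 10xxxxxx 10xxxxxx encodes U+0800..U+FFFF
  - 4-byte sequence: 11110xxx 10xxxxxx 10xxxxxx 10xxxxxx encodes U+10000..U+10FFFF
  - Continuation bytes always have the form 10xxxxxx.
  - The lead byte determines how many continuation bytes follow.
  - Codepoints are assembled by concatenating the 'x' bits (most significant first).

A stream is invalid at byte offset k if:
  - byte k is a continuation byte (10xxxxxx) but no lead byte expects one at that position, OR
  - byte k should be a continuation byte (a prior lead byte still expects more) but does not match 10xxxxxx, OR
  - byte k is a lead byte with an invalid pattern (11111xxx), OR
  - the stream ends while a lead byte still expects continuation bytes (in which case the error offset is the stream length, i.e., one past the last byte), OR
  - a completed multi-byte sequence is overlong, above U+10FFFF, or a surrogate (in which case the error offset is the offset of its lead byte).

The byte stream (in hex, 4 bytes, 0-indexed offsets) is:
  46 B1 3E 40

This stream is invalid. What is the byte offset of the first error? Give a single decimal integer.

Byte[0]=46: 1-byte ASCII. cp=U+0046
Byte[1]=B1: INVALID lead byte (not 0xxx/110x/1110/11110)

Answer: 1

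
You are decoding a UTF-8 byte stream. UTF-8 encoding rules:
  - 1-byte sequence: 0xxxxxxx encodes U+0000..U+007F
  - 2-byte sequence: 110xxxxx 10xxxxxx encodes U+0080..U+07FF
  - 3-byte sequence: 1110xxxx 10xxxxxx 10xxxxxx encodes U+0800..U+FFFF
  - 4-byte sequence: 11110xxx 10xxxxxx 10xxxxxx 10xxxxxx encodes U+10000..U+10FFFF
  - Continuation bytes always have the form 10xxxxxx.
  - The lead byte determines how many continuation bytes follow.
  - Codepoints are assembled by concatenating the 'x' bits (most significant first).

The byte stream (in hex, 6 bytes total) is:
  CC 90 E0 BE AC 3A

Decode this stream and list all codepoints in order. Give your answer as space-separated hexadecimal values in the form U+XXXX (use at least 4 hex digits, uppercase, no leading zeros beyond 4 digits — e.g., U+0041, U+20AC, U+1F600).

Byte[0]=CC: 2-byte lead, need 1 cont bytes. acc=0xC
Byte[1]=90: continuation. acc=(acc<<6)|0x10=0x310
Completed: cp=U+0310 (starts at byte 0)
Byte[2]=E0: 3-byte lead, need 2 cont bytes. acc=0x0
Byte[3]=BE: continuation. acc=(acc<<6)|0x3E=0x3E
Byte[4]=AC: continuation. acc=(acc<<6)|0x2C=0xFAC
Completed: cp=U+0FAC (starts at byte 2)
Byte[5]=3A: 1-byte ASCII. cp=U+003A

Answer: U+0310 U+0FAC U+003A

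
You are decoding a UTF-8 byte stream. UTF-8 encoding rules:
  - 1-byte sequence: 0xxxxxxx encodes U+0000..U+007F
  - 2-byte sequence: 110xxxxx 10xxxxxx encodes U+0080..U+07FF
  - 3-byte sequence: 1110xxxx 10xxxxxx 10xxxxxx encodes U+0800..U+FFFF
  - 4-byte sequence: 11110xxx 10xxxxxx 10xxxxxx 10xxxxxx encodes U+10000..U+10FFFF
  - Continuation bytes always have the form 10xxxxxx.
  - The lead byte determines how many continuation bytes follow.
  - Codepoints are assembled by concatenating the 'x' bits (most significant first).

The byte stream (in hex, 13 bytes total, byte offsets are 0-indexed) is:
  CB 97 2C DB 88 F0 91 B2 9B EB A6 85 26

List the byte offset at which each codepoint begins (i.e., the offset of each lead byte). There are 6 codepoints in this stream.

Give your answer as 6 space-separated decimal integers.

Byte[0]=CB: 2-byte lead, need 1 cont bytes. acc=0xB
Byte[1]=97: continuation. acc=(acc<<6)|0x17=0x2D7
Completed: cp=U+02D7 (starts at byte 0)
Byte[2]=2C: 1-byte ASCII. cp=U+002C
Byte[3]=DB: 2-byte lead, need 1 cont bytes. acc=0x1B
Byte[4]=88: continuation. acc=(acc<<6)|0x08=0x6C8
Completed: cp=U+06C8 (starts at byte 3)
Byte[5]=F0: 4-byte lead, need 3 cont bytes. acc=0x0
Byte[6]=91: continuation. acc=(acc<<6)|0x11=0x11
Byte[7]=B2: continuation. acc=(acc<<6)|0x32=0x472
Byte[8]=9B: continuation. acc=(acc<<6)|0x1B=0x11C9B
Completed: cp=U+11C9B (starts at byte 5)
Byte[9]=EB: 3-byte lead, need 2 cont bytes. acc=0xB
Byte[10]=A6: continuation. acc=(acc<<6)|0x26=0x2E6
Byte[11]=85: continuation. acc=(acc<<6)|0x05=0xB985
Completed: cp=U+B985 (starts at byte 9)
Byte[12]=26: 1-byte ASCII. cp=U+0026

Answer: 0 2 3 5 9 12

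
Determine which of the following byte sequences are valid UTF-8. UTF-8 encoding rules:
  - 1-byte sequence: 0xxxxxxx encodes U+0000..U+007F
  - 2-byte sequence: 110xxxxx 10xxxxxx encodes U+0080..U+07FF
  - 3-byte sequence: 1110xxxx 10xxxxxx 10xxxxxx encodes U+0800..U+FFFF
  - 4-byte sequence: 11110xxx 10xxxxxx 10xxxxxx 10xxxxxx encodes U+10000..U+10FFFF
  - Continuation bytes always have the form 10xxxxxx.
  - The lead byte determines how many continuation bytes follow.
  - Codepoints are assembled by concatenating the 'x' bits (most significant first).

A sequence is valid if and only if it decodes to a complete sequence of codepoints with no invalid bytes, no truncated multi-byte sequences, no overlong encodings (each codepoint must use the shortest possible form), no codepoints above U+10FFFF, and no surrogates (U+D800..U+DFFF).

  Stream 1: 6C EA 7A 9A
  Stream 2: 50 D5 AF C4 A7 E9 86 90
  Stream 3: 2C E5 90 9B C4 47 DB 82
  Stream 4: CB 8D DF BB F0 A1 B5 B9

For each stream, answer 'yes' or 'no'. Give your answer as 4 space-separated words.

Stream 1: error at byte offset 2. INVALID
Stream 2: decodes cleanly. VALID
Stream 3: error at byte offset 5. INVALID
Stream 4: decodes cleanly. VALID

Answer: no yes no yes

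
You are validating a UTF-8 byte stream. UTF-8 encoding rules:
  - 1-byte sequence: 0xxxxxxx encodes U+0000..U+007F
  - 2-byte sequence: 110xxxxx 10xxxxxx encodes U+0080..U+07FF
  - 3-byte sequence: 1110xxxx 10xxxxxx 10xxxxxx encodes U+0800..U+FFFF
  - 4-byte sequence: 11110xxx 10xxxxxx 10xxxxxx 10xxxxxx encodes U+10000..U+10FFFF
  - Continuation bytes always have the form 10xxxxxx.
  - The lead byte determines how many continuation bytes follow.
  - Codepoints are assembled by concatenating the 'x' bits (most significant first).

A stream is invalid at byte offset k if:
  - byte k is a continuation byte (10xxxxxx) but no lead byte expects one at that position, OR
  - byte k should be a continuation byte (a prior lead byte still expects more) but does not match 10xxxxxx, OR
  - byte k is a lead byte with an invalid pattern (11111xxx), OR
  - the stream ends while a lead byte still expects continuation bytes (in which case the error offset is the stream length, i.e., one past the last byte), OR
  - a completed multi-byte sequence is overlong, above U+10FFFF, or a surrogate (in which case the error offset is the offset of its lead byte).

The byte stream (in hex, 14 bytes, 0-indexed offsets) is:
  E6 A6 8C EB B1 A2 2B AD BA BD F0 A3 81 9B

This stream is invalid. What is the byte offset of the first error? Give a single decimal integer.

Byte[0]=E6: 3-byte lead, need 2 cont bytes. acc=0x6
Byte[1]=A6: continuation. acc=(acc<<6)|0x26=0x1A6
Byte[2]=8C: continuation. acc=(acc<<6)|0x0C=0x698C
Completed: cp=U+698C (starts at byte 0)
Byte[3]=EB: 3-byte lead, need 2 cont bytes. acc=0xB
Byte[4]=B1: continuation. acc=(acc<<6)|0x31=0x2F1
Byte[5]=A2: continuation. acc=(acc<<6)|0x22=0xBC62
Completed: cp=U+BC62 (starts at byte 3)
Byte[6]=2B: 1-byte ASCII. cp=U+002B
Byte[7]=AD: INVALID lead byte (not 0xxx/110x/1110/11110)

Answer: 7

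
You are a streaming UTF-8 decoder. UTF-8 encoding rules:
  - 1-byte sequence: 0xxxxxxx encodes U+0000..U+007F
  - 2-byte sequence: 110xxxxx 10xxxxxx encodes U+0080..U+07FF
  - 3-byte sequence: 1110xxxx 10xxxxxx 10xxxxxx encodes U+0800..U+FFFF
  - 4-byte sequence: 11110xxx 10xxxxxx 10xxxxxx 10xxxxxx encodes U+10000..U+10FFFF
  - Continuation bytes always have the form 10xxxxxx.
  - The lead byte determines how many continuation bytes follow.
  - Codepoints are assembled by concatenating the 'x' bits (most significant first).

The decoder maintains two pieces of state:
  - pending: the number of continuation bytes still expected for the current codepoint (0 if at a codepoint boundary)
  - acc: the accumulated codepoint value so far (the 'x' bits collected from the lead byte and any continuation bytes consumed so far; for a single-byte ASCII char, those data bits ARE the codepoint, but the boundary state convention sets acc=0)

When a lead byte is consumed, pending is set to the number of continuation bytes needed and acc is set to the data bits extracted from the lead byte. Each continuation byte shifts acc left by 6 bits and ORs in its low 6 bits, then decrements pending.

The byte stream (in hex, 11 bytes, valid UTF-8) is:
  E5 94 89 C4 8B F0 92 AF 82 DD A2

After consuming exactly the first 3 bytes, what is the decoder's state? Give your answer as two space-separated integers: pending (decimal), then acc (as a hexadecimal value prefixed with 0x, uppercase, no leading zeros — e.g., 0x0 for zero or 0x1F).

Byte[0]=E5: 3-byte lead. pending=2, acc=0x5
Byte[1]=94: continuation. acc=(acc<<6)|0x14=0x154, pending=1
Byte[2]=89: continuation. acc=(acc<<6)|0x09=0x5509, pending=0

Answer: 0 0x5509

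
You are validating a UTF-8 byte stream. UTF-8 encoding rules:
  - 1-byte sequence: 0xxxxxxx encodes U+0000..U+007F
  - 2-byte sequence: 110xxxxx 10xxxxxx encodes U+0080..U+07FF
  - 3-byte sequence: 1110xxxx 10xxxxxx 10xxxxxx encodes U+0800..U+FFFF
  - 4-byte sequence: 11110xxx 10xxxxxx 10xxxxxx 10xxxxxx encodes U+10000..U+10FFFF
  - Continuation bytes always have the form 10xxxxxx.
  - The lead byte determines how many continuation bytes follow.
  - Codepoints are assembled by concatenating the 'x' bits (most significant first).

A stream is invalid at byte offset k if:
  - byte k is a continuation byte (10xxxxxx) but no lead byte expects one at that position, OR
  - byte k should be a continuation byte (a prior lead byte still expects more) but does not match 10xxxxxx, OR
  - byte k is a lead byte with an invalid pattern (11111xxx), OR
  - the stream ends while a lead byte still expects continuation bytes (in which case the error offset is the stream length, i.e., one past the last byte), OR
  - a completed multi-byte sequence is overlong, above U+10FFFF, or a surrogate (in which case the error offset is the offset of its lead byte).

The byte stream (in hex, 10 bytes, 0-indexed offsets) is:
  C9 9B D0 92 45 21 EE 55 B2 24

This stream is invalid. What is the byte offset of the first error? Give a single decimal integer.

Answer: 7

Derivation:
Byte[0]=C9: 2-byte lead, need 1 cont bytes. acc=0x9
Byte[1]=9B: continuation. acc=(acc<<6)|0x1B=0x25B
Completed: cp=U+025B (starts at byte 0)
Byte[2]=D0: 2-byte lead, need 1 cont bytes. acc=0x10
Byte[3]=92: continuation. acc=(acc<<6)|0x12=0x412
Completed: cp=U+0412 (starts at byte 2)
Byte[4]=45: 1-byte ASCII. cp=U+0045
Byte[5]=21: 1-byte ASCII. cp=U+0021
Byte[6]=EE: 3-byte lead, need 2 cont bytes. acc=0xE
Byte[7]=55: expected 10xxxxxx continuation. INVALID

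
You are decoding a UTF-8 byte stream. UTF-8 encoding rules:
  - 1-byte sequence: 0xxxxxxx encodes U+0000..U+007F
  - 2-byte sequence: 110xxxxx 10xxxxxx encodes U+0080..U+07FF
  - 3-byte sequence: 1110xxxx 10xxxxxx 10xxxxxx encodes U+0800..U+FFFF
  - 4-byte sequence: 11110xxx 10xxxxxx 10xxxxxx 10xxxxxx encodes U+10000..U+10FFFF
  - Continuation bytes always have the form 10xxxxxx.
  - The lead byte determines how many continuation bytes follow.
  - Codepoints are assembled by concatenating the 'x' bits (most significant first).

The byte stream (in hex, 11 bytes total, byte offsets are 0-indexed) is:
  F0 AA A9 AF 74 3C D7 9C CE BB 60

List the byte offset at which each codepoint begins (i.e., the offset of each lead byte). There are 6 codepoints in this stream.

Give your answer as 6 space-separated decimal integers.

Byte[0]=F0: 4-byte lead, need 3 cont bytes. acc=0x0
Byte[1]=AA: continuation. acc=(acc<<6)|0x2A=0x2A
Byte[2]=A9: continuation. acc=(acc<<6)|0x29=0xAA9
Byte[3]=AF: continuation. acc=(acc<<6)|0x2F=0x2AA6F
Completed: cp=U+2AA6F (starts at byte 0)
Byte[4]=74: 1-byte ASCII. cp=U+0074
Byte[5]=3C: 1-byte ASCII. cp=U+003C
Byte[6]=D7: 2-byte lead, need 1 cont bytes. acc=0x17
Byte[7]=9C: continuation. acc=(acc<<6)|0x1C=0x5DC
Completed: cp=U+05DC (starts at byte 6)
Byte[8]=CE: 2-byte lead, need 1 cont bytes. acc=0xE
Byte[9]=BB: continuation. acc=(acc<<6)|0x3B=0x3BB
Completed: cp=U+03BB (starts at byte 8)
Byte[10]=60: 1-byte ASCII. cp=U+0060

Answer: 0 4 5 6 8 10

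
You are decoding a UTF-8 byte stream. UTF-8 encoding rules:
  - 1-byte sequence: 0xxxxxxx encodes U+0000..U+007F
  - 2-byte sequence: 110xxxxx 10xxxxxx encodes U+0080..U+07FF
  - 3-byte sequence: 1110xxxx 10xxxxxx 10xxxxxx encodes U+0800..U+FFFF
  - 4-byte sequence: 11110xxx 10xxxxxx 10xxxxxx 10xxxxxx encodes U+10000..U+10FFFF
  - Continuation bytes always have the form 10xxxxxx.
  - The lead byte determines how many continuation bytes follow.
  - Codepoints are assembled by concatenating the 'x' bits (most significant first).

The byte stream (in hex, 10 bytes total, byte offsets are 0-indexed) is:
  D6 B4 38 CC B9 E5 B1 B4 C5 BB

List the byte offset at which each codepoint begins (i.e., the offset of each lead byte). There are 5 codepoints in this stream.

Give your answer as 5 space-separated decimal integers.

Answer: 0 2 3 5 8

Derivation:
Byte[0]=D6: 2-byte lead, need 1 cont bytes. acc=0x16
Byte[1]=B4: continuation. acc=(acc<<6)|0x34=0x5B4
Completed: cp=U+05B4 (starts at byte 0)
Byte[2]=38: 1-byte ASCII. cp=U+0038
Byte[3]=CC: 2-byte lead, need 1 cont bytes. acc=0xC
Byte[4]=B9: continuation. acc=(acc<<6)|0x39=0x339
Completed: cp=U+0339 (starts at byte 3)
Byte[5]=E5: 3-byte lead, need 2 cont bytes. acc=0x5
Byte[6]=B1: continuation. acc=(acc<<6)|0x31=0x171
Byte[7]=B4: continuation. acc=(acc<<6)|0x34=0x5C74
Completed: cp=U+5C74 (starts at byte 5)
Byte[8]=C5: 2-byte lead, need 1 cont bytes. acc=0x5
Byte[9]=BB: continuation. acc=(acc<<6)|0x3B=0x17B
Completed: cp=U+017B (starts at byte 8)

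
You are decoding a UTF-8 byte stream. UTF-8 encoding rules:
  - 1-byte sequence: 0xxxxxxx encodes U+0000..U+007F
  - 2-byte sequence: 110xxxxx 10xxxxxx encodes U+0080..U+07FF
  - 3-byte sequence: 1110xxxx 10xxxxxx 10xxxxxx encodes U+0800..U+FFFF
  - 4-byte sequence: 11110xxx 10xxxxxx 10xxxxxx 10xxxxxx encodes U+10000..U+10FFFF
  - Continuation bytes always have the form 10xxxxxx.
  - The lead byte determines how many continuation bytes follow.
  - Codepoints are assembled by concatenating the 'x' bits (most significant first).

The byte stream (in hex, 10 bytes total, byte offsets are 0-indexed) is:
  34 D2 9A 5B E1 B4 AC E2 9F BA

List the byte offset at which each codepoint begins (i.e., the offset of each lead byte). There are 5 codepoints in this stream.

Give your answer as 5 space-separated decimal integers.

Byte[0]=34: 1-byte ASCII. cp=U+0034
Byte[1]=D2: 2-byte lead, need 1 cont bytes. acc=0x12
Byte[2]=9A: continuation. acc=(acc<<6)|0x1A=0x49A
Completed: cp=U+049A (starts at byte 1)
Byte[3]=5B: 1-byte ASCII. cp=U+005B
Byte[4]=E1: 3-byte lead, need 2 cont bytes. acc=0x1
Byte[5]=B4: continuation. acc=(acc<<6)|0x34=0x74
Byte[6]=AC: continuation. acc=(acc<<6)|0x2C=0x1D2C
Completed: cp=U+1D2C (starts at byte 4)
Byte[7]=E2: 3-byte lead, need 2 cont bytes. acc=0x2
Byte[8]=9F: continuation. acc=(acc<<6)|0x1F=0x9F
Byte[9]=BA: continuation. acc=(acc<<6)|0x3A=0x27FA
Completed: cp=U+27FA (starts at byte 7)

Answer: 0 1 3 4 7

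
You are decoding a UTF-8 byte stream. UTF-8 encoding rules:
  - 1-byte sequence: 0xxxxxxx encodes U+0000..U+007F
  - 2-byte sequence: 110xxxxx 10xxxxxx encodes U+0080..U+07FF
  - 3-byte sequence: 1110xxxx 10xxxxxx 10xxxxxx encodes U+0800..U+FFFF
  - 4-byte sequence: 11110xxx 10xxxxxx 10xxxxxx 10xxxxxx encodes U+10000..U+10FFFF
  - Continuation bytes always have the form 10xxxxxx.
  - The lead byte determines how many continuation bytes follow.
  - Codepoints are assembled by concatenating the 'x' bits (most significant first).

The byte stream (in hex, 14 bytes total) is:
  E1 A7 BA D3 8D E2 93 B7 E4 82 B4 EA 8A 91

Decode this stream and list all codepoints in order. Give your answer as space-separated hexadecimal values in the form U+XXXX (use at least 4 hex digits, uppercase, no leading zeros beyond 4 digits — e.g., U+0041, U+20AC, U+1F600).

Byte[0]=E1: 3-byte lead, need 2 cont bytes. acc=0x1
Byte[1]=A7: continuation. acc=(acc<<6)|0x27=0x67
Byte[2]=BA: continuation. acc=(acc<<6)|0x3A=0x19FA
Completed: cp=U+19FA (starts at byte 0)
Byte[3]=D3: 2-byte lead, need 1 cont bytes. acc=0x13
Byte[4]=8D: continuation. acc=(acc<<6)|0x0D=0x4CD
Completed: cp=U+04CD (starts at byte 3)
Byte[5]=E2: 3-byte lead, need 2 cont bytes. acc=0x2
Byte[6]=93: continuation. acc=(acc<<6)|0x13=0x93
Byte[7]=B7: continuation. acc=(acc<<6)|0x37=0x24F7
Completed: cp=U+24F7 (starts at byte 5)
Byte[8]=E4: 3-byte lead, need 2 cont bytes. acc=0x4
Byte[9]=82: continuation. acc=(acc<<6)|0x02=0x102
Byte[10]=B4: continuation. acc=(acc<<6)|0x34=0x40B4
Completed: cp=U+40B4 (starts at byte 8)
Byte[11]=EA: 3-byte lead, need 2 cont bytes. acc=0xA
Byte[12]=8A: continuation. acc=(acc<<6)|0x0A=0x28A
Byte[13]=91: continuation. acc=(acc<<6)|0x11=0xA291
Completed: cp=U+A291 (starts at byte 11)

Answer: U+19FA U+04CD U+24F7 U+40B4 U+A291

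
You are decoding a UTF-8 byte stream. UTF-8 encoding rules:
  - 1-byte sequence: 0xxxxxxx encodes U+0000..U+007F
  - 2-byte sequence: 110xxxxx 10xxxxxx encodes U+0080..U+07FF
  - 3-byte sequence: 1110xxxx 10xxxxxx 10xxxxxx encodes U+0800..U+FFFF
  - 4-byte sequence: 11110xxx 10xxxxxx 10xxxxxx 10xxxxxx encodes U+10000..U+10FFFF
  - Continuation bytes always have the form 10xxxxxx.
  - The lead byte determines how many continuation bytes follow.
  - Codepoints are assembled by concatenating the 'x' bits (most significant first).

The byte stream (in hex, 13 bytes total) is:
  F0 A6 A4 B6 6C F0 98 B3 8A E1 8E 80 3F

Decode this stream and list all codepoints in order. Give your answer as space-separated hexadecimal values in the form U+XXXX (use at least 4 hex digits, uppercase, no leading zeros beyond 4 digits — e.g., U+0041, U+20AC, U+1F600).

Answer: U+26936 U+006C U+18CCA U+1380 U+003F

Derivation:
Byte[0]=F0: 4-byte lead, need 3 cont bytes. acc=0x0
Byte[1]=A6: continuation. acc=(acc<<6)|0x26=0x26
Byte[2]=A4: continuation. acc=(acc<<6)|0x24=0x9A4
Byte[3]=B6: continuation. acc=(acc<<6)|0x36=0x26936
Completed: cp=U+26936 (starts at byte 0)
Byte[4]=6C: 1-byte ASCII. cp=U+006C
Byte[5]=F0: 4-byte lead, need 3 cont bytes. acc=0x0
Byte[6]=98: continuation. acc=(acc<<6)|0x18=0x18
Byte[7]=B3: continuation. acc=(acc<<6)|0x33=0x633
Byte[8]=8A: continuation. acc=(acc<<6)|0x0A=0x18CCA
Completed: cp=U+18CCA (starts at byte 5)
Byte[9]=E1: 3-byte lead, need 2 cont bytes. acc=0x1
Byte[10]=8E: continuation. acc=(acc<<6)|0x0E=0x4E
Byte[11]=80: continuation. acc=(acc<<6)|0x00=0x1380
Completed: cp=U+1380 (starts at byte 9)
Byte[12]=3F: 1-byte ASCII. cp=U+003F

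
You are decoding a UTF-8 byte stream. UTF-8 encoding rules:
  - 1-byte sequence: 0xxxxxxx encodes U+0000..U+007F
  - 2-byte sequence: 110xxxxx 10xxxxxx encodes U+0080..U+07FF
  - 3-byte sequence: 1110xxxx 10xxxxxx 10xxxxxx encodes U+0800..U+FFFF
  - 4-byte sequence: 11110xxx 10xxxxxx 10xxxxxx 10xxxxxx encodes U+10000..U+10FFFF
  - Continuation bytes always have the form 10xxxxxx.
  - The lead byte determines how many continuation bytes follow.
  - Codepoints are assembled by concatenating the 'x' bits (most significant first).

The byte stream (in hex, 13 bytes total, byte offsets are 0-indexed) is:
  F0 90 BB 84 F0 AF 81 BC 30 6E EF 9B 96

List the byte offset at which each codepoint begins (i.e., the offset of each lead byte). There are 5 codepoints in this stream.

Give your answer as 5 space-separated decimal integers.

Answer: 0 4 8 9 10

Derivation:
Byte[0]=F0: 4-byte lead, need 3 cont bytes. acc=0x0
Byte[1]=90: continuation. acc=(acc<<6)|0x10=0x10
Byte[2]=BB: continuation. acc=(acc<<6)|0x3B=0x43B
Byte[3]=84: continuation. acc=(acc<<6)|0x04=0x10EC4
Completed: cp=U+10EC4 (starts at byte 0)
Byte[4]=F0: 4-byte lead, need 3 cont bytes. acc=0x0
Byte[5]=AF: continuation. acc=(acc<<6)|0x2F=0x2F
Byte[6]=81: continuation. acc=(acc<<6)|0x01=0xBC1
Byte[7]=BC: continuation. acc=(acc<<6)|0x3C=0x2F07C
Completed: cp=U+2F07C (starts at byte 4)
Byte[8]=30: 1-byte ASCII. cp=U+0030
Byte[9]=6E: 1-byte ASCII. cp=U+006E
Byte[10]=EF: 3-byte lead, need 2 cont bytes. acc=0xF
Byte[11]=9B: continuation. acc=(acc<<6)|0x1B=0x3DB
Byte[12]=96: continuation. acc=(acc<<6)|0x16=0xF6D6
Completed: cp=U+F6D6 (starts at byte 10)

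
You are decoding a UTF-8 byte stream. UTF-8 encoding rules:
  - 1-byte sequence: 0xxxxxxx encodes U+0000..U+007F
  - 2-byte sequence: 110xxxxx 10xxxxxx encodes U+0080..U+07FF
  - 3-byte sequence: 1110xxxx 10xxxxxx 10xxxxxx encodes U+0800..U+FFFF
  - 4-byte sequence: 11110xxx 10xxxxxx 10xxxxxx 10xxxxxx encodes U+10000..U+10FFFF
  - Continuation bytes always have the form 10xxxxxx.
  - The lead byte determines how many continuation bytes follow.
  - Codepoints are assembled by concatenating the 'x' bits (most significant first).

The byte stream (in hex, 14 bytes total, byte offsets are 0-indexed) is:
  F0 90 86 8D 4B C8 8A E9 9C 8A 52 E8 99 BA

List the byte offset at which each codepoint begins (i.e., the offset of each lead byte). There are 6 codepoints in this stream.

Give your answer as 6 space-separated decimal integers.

Answer: 0 4 5 7 10 11

Derivation:
Byte[0]=F0: 4-byte lead, need 3 cont bytes. acc=0x0
Byte[1]=90: continuation. acc=(acc<<6)|0x10=0x10
Byte[2]=86: continuation. acc=(acc<<6)|0x06=0x406
Byte[3]=8D: continuation. acc=(acc<<6)|0x0D=0x1018D
Completed: cp=U+1018D (starts at byte 0)
Byte[4]=4B: 1-byte ASCII. cp=U+004B
Byte[5]=C8: 2-byte lead, need 1 cont bytes. acc=0x8
Byte[6]=8A: continuation. acc=(acc<<6)|0x0A=0x20A
Completed: cp=U+020A (starts at byte 5)
Byte[7]=E9: 3-byte lead, need 2 cont bytes. acc=0x9
Byte[8]=9C: continuation. acc=(acc<<6)|0x1C=0x25C
Byte[9]=8A: continuation. acc=(acc<<6)|0x0A=0x970A
Completed: cp=U+970A (starts at byte 7)
Byte[10]=52: 1-byte ASCII. cp=U+0052
Byte[11]=E8: 3-byte lead, need 2 cont bytes. acc=0x8
Byte[12]=99: continuation. acc=(acc<<6)|0x19=0x219
Byte[13]=BA: continuation. acc=(acc<<6)|0x3A=0x867A
Completed: cp=U+867A (starts at byte 11)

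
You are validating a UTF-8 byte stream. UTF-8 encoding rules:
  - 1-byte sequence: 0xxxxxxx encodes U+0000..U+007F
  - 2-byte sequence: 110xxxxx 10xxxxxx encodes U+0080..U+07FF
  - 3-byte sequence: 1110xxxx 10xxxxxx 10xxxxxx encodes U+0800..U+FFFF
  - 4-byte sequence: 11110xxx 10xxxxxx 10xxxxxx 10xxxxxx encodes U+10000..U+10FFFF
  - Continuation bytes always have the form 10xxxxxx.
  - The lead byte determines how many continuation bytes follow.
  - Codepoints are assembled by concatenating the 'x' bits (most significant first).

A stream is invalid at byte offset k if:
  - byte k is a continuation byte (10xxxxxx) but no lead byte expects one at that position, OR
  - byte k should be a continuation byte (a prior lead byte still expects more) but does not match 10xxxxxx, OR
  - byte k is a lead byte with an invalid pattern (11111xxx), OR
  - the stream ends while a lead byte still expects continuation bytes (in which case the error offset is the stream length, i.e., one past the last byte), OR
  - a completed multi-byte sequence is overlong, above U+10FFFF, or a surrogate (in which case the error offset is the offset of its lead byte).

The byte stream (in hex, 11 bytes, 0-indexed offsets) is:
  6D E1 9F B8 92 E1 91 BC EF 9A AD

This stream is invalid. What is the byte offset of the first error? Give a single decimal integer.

Answer: 4

Derivation:
Byte[0]=6D: 1-byte ASCII. cp=U+006D
Byte[1]=E1: 3-byte lead, need 2 cont bytes. acc=0x1
Byte[2]=9F: continuation. acc=(acc<<6)|0x1F=0x5F
Byte[3]=B8: continuation. acc=(acc<<6)|0x38=0x17F8
Completed: cp=U+17F8 (starts at byte 1)
Byte[4]=92: INVALID lead byte (not 0xxx/110x/1110/11110)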